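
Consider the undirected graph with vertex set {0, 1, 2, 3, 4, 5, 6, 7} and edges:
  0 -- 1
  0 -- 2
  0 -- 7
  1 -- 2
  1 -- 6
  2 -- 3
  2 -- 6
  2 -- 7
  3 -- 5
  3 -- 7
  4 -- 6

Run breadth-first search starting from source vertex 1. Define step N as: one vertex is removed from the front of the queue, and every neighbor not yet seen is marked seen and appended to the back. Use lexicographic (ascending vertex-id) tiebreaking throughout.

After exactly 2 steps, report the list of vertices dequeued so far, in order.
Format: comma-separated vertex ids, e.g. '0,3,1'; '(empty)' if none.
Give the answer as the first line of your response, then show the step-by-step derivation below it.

1,0

step 1: dequeue 1; queue=[0,2,6]; order=1
step 2: dequeue 0; queue=[2,6,7]; order=1,0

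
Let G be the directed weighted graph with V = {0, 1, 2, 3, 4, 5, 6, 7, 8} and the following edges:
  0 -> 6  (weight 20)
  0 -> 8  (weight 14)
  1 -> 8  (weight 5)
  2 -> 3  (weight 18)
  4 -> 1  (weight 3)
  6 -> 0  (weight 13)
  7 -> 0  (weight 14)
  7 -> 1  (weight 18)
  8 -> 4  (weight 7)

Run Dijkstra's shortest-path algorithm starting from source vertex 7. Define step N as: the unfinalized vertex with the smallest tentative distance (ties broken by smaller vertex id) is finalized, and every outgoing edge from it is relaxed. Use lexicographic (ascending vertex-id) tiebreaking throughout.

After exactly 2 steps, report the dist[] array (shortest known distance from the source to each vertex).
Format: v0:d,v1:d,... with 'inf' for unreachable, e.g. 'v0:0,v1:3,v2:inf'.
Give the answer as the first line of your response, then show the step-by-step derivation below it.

v0:14,v1:18,v2:inf,v3:inf,v4:inf,v5:inf,v6:34,v7:0,v8:28

step 1: dist = v0:14,v1:18,v2:inf,v3:inf,v4:inf,v5:inf,v6:inf,v7:0,v8:inf
step 2: dist = v0:14,v1:18,v2:inf,v3:inf,v4:inf,v5:inf,v6:34,v7:0,v8:28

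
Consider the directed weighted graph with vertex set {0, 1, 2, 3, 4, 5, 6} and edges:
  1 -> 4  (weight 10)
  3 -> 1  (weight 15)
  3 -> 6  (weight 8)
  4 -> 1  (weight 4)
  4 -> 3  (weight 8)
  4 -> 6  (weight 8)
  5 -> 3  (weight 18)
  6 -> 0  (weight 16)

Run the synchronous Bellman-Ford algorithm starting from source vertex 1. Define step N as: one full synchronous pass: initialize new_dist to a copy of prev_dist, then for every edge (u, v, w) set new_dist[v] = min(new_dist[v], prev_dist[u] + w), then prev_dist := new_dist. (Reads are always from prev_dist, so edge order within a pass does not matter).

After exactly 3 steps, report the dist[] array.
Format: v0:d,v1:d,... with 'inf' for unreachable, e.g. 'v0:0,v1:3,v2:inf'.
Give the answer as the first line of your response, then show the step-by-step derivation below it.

v0:34,v1:0,v2:inf,v3:18,v4:10,v5:inf,v6:18

step 1: dist = v0:inf,v1:0,v2:inf,v3:inf,v4:10,v5:inf,v6:inf
step 2: dist = v0:inf,v1:0,v2:inf,v3:18,v4:10,v5:inf,v6:18
step 3: dist = v0:34,v1:0,v2:inf,v3:18,v4:10,v5:inf,v6:18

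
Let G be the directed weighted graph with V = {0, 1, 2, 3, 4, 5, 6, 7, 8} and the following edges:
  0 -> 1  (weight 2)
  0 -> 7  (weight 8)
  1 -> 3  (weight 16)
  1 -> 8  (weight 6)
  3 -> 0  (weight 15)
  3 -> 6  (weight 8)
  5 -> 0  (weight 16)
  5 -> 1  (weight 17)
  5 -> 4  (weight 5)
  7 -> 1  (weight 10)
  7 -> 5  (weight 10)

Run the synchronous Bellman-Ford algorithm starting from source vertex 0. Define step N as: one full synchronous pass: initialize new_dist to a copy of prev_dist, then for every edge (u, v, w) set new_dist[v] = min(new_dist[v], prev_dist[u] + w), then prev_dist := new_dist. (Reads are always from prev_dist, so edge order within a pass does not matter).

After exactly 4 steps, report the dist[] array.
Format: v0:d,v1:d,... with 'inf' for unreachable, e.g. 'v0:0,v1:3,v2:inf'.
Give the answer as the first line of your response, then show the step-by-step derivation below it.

v0:0,v1:2,v2:inf,v3:18,v4:23,v5:18,v6:26,v7:8,v8:8

step 1: dist = v0:0,v1:2,v2:inf,v3:inf,v4:inf,v5:inf,v6:inf,v7:8,v8:inf
step 2: dist = v0:0,v1:2,v2:inf,v3:18,v4:inf,v5:18,v6:inf,v7:8,v8:8
step 3: dist = v0:0,v1:2,v2:inf,v3:18,v4:23,v5:18,v6:26,v7:8,v8:8
step 4: dist = v0:0,v1:2,v2:inf,v3:18,v4:23,v5:18,v6:26,v7:8,v8:8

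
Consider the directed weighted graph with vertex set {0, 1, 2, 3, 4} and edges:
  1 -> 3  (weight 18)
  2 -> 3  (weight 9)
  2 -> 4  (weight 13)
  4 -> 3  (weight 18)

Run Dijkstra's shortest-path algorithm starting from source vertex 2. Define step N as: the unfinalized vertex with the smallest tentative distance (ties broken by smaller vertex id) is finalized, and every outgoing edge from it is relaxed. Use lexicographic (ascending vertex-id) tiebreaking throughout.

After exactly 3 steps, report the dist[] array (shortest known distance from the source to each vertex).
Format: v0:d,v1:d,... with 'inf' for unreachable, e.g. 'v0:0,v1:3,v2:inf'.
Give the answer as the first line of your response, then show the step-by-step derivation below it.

v0:inf,v1:inf,v2:0,v3:9,v4:13

step 1: dist = v0:inf,v1:inf,v2:0,v3:9,v4:13
step 2: dist = v0:inf,v1:inf,v2:0,v3:9,v4:13
step 3: dist = v0:inf,v1:inf,v2:0,v3:9,v4:13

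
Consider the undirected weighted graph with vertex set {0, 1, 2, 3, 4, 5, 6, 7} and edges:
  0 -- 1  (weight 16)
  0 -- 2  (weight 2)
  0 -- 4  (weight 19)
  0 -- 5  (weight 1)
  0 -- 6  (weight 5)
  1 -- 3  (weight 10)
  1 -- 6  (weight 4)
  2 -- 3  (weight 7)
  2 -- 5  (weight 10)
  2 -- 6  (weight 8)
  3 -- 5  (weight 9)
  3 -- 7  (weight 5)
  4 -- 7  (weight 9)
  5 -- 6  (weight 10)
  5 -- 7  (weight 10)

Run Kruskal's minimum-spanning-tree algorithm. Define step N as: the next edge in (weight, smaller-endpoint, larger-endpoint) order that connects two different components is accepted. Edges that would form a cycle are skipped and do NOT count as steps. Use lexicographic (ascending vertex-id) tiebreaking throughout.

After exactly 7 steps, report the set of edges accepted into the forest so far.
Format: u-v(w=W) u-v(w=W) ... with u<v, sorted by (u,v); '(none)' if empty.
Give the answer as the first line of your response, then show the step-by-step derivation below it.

0-2(w=2) 0-5(w=1) 0-6(w=5) 1-6(w=4) 2-3(w=7) 3-7(w=5) 4-7(w=9)

step 1: add edge 0-5 (w=1); MST = {0-5(w=1)}
step 2: add edge 0-2 (w=2); MST = {0-2(w=2) 0-5(w=1)}
step 3: add edge 1-6 (w=4); MST = {0-2(w=2) 0-5(w=1) 1-6(w=4)}
step 4: add edge 0-6 (w=5); MST = {0-2(w=2) 0-5(w=1) 0-6(w=5) 1-6(w=4)}
step 5: add edge 3-7 (w=5); MST = {0-2(w=2) 0-5(w=1) 0-6(w=5) 1-6(w=4) 3-7(w=5)}
step 6: add edge 2-3 (w=7); MST = {0-2(w=2) 0-5(w=1) 0-6(w=5) 1-6(w=4) 2-3(w=7) 3-7(w=5)}
step 7: add edge 4-7 (w=9); MST = {0-2(w=2) 0-5(w=1) 0-6(w=5) 1-6(w=4) 2-3(w=7) 3-7(w=5) 4-7(w=9)}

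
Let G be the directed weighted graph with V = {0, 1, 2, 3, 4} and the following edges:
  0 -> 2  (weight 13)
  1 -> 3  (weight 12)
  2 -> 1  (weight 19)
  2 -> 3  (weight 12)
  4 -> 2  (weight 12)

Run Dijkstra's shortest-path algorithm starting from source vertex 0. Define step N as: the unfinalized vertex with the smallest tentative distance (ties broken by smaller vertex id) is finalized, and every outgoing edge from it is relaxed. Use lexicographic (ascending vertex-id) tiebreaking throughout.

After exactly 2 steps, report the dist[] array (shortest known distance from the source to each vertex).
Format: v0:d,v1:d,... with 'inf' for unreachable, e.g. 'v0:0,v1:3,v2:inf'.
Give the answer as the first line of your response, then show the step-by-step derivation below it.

v0:0,v1:32,v2:13,v3:25,v4:inf

step 1: dist = v0:0,v1:inf,v2:13,v3:inf,v4:inf
step 2: dist = v0:0,v1:32,v2:13,v3:25,v4:inf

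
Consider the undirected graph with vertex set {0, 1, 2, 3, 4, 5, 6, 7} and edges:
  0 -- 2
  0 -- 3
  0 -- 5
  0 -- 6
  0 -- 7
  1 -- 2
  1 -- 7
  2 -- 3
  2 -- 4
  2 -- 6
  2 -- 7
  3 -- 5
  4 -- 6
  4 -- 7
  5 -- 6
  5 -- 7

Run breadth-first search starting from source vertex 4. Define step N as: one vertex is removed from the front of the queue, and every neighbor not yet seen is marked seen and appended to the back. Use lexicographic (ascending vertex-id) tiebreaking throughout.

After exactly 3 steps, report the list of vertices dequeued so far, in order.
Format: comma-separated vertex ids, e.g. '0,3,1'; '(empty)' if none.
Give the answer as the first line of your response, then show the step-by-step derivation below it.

4,2,6

step 1: dequeue 4; queue=[2,6,7]; order=4
step 2: dequeue 2; queue=[6,7,0,1,3]; order=4,2
step 3: dequeue 6; queue=[7,0,1,3,5]; order=4,2,6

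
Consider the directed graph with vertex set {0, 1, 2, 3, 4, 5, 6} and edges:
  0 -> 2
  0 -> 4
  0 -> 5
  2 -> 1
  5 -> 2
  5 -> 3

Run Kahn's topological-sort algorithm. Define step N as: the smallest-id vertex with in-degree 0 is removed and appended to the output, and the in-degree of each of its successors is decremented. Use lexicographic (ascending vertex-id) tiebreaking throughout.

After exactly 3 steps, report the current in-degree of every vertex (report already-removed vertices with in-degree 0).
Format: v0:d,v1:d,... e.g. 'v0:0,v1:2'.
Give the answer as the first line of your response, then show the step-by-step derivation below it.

v0:0,v1:1,v2:0,v3:0,v4:0,v5:0,v6:0

step 1: output 0; order=[0]; indeg=(0,1,1,1,0,0,0)
step 2: output 4; order=[0,4]; indeg=(0,1,1,1,0,0,0)
step 3: output 5; order=[0,4,5]; indeg=(0,1,0,0,0,0,0)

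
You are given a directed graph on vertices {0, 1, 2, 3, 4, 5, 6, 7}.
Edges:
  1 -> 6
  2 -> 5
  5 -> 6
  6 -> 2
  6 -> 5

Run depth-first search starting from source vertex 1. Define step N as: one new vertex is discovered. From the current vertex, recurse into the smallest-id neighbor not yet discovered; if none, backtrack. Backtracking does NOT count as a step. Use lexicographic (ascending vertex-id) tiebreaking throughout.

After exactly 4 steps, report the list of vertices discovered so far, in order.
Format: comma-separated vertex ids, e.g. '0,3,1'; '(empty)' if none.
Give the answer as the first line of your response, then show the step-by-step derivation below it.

1,6,2,5

step 1: discover 1; path=1; order=1
step 2: discover 6; path=1>6; order=1,6
step 3: discover 2; path=1>6>2; order=1,6,2
step 4: discover 5; path=1>6>2>5; order=1,6,2,5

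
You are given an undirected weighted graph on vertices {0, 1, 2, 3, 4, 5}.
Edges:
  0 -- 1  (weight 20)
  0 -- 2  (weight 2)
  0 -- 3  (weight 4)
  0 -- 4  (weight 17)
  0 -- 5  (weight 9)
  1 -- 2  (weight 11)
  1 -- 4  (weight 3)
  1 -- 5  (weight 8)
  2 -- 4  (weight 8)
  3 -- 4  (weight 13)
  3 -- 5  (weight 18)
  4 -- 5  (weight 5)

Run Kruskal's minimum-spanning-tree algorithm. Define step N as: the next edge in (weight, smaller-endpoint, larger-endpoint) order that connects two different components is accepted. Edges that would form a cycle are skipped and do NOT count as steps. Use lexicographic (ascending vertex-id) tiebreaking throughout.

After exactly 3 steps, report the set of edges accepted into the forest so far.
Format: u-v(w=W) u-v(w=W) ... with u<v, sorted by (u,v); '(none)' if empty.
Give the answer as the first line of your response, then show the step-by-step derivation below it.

0-2(w=2) 0-3(w=4) 1-4(w=3)

step 1: add edge 0-2 (w=2); MST = {0-2(w=2)}
step 2: add edge 1-4 (w=3); MST = {0-2(w=2) 1-4(w=3)}
step 3: add edge 0-3 (w=4); MST = {0-2(w=2) 0-3(w=4) 1-4(w=3)}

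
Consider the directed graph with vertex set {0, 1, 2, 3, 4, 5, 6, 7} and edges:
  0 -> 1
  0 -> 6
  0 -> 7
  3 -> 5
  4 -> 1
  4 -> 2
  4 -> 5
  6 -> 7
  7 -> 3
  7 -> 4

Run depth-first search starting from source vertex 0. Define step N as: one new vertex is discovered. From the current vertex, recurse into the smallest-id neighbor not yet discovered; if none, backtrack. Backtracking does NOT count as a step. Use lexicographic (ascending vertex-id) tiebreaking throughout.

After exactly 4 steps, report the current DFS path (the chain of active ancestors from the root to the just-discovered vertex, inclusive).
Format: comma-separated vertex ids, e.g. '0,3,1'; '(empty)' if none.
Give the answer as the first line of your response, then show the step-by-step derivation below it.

0,6,7

step 1: discover 0; path=0; order=0
step 2: discover 1; path=0>1; order=0,1
step 3: discover 6; path=0>6; order=0,1,6
step 4: discover 7; path=0>6>7; order=0,1,6,7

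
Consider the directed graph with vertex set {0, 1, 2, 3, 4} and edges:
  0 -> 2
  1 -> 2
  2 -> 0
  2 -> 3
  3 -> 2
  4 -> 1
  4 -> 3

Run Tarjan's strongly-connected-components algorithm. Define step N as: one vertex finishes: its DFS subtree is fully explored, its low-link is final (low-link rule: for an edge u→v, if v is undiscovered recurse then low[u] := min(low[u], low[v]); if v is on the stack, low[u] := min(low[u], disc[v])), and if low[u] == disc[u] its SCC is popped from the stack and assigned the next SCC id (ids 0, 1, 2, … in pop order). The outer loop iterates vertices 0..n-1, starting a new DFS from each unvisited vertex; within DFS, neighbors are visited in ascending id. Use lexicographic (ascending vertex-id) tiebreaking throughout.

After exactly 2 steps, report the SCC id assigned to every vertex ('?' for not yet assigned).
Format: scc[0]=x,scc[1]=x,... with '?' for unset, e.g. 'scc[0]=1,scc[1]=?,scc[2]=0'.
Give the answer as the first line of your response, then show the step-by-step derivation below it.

scc[0]=?,scc[1]=?,scc[2]=?,scc[3]=?,scc[4]=?

step 1: low=(low[0]=0,low[1]=?,low[2]=0,low[3]=1,low[4]=?); scc=(scc[0]=?,scc[1]=?,scc[2]=?,scc[3]=?,scc[4]=?)
step 2: low=(low[0]=0,low[1]=?,low[2]=0,low[3]=1,low[4]=?); scc=(scc[0]=?,scc[1]=?,scc[2]=?,scc[3]=?,scc[4]=?)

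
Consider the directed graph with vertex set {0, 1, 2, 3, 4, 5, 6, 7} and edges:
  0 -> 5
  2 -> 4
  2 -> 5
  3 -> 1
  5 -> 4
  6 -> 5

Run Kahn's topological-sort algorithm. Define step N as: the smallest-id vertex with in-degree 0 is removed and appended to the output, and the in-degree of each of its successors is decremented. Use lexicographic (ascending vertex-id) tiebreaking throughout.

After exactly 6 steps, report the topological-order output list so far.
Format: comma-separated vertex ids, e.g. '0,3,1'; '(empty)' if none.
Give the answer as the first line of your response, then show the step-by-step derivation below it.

0,2,3,1,6,5

step 1: output 0; order=[0]; indeg=(0,1,0,0,2,2,0,0)
step 2: output 2; order=[0,2]; indeg=(0,1,0,0,1,1,0,0)
step 3: output 3; order=[0,2,3]; indeg=(0,0,0,0,1,1,0,0)
step 4: output 1; order=[0,2,3,1]; indeg=(0,0,0,0,1,1,0,0)
step 5: output 6; order=[0,2,3,1,6]; indeg=(0,0,0,0,1,0,0,0)
step 6: output 5; order=[0,2,3,1,6,5]; indeg=(0,0,0,0,0,0,0,0)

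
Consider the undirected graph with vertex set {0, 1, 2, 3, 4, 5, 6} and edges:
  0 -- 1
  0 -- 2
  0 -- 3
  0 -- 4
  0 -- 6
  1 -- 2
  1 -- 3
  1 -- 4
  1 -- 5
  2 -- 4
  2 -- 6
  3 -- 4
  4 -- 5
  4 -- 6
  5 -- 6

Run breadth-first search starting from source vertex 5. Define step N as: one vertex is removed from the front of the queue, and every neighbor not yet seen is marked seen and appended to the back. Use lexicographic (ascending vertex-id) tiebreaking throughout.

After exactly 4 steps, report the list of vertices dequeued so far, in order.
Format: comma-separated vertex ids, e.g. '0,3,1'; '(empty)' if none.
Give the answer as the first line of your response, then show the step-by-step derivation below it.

5,1,4,6

step 1: dequeue 5; queue=[1,4,6]; order=5
step 2: dequeue 1; queue=[4,6,0,2,3]; order=5,1
step 3: dequeue 4; queue=[6,0,2,3]; order=5,1,4
step 4: dequeue 6; queue=[0,2,3]; order=5,1,4,6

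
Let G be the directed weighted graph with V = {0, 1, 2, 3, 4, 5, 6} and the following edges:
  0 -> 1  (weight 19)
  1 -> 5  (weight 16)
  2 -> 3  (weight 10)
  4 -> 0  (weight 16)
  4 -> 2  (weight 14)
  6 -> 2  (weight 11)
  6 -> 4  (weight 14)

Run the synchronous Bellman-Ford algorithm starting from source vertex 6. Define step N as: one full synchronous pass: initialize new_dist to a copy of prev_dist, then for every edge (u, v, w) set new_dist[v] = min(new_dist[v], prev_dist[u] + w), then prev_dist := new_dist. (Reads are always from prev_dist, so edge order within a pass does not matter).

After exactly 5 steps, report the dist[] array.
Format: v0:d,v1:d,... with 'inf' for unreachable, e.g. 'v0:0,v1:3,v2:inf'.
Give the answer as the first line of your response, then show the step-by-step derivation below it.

v0:30,v1:49,v2:11,v3:21,v4:14,v5:65,v6:0

step 1: dist = v0:inf,v1:inf,v2:11,v3:inf,v4:14,v5:inf,v6:0
step 2: dist = v0:30,v1:inf,v2:11,v3:21,v4:14,v5:inf,v6:0
step 3: dist = v0:30,v1:49,v2:11,v3:21,v4:14,v5:inf,v6:0
step 4: dist = v0:30,v1:49,v2:11,v3:21,v4:14,v5:65,v6:0
step 5: dist = v0:30,v1:49,v2:11,v3:21,v4:14,v5:65,v6:0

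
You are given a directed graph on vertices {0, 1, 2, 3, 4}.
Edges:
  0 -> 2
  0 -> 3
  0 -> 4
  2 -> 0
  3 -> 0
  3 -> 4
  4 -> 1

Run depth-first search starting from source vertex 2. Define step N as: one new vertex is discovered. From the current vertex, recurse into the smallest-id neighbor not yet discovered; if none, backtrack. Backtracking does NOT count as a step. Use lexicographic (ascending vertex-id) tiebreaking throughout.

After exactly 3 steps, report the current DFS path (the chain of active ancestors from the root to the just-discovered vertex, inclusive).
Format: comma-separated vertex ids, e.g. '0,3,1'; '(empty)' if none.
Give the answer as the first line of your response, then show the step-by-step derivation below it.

2,0,3

step 1: discover 2; path=2; order=2
step 2: discover 0; path=2>0; order=2,0
step 3: discover 3; path=2>0>3; order=2,0,3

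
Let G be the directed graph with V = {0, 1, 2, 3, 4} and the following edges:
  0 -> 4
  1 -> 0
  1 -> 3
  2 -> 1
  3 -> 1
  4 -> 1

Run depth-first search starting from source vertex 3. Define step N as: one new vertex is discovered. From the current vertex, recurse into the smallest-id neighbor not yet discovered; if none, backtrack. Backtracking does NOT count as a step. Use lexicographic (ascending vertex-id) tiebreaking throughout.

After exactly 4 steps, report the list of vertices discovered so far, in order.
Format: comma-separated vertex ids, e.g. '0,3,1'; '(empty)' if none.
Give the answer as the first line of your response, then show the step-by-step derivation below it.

3,1,0,4

step 1: discover 3; path=3; order=3
step 2: discover 1; path=3>1; order=3,1
step 3: discover 0; path=3>1>0; order=3,1,0
step 4: discover 4; path=3>1>0>4; order=3,1,0,4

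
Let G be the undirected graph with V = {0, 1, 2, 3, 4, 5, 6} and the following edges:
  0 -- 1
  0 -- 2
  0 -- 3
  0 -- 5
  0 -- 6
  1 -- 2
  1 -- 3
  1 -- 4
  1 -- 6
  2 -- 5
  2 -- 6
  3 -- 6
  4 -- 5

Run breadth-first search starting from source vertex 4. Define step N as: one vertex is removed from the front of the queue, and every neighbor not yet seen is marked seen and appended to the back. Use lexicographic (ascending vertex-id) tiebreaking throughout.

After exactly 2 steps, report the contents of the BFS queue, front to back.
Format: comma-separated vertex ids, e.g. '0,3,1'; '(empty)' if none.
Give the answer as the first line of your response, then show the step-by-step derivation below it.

5,0,2,3,6

step 1: dequeue 4; queue=[1,5]; order=4
step 2: dequeue 1; queue=[5,0,2,3,6]; order=4,1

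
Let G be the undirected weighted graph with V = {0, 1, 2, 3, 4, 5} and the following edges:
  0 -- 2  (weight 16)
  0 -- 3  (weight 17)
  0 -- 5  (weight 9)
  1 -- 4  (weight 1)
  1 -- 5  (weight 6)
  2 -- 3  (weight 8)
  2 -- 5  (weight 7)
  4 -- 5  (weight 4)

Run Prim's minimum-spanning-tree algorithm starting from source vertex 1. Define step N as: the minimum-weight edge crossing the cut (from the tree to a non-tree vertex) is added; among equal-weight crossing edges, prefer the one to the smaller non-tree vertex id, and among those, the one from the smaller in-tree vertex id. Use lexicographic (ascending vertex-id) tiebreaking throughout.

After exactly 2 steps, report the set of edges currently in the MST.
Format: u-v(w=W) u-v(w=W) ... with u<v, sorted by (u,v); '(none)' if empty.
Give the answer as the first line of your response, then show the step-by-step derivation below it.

1-4(w=1) 4-5(w=4)

step 1: add edge 1-4 (w=1); MST = {1-4(w=1)}
step 2: add edge 4-5 (w=4); MST = {1-4(w=1) 4-5(w=4)}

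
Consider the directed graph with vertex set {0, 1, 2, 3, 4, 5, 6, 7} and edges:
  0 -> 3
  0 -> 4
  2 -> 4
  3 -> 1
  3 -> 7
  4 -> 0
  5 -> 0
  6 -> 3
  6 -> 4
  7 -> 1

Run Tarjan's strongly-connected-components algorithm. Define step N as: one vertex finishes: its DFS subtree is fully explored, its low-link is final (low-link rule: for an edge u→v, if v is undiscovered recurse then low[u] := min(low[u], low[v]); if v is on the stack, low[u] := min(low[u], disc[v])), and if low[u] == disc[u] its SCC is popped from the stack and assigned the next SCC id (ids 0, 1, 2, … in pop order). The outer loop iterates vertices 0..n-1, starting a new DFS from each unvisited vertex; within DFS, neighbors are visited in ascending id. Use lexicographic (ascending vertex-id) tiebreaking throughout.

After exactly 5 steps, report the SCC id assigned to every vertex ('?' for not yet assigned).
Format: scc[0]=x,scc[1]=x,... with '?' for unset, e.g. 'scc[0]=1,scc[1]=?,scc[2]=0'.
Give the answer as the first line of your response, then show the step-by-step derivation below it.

scc[0]=3,scc[1]=0,scc[2]=?,scc[3]=2,scc[4]=3,scc[5]=?,scc[6]=?,scc[7]=1

step 1: low=(low[0]=0,low[1]=2,low[2]=?,low[3]=1,low[4]=?,low[5]=?,low[6]=?,low[7]=?); scc=(scc[0]=?,scc[1]=0,scc[2]=?,scc[3]=?,scc[4]=?,scc[5]=?,scc[6]=?,scc[7]=?)
step 2: low=(low[0]=0,low[1]=2,low[2]=?,low[3]=1,low[4]=?,low[5]=?,low[6]=?,low[7]=3); scc=(scc[0]=?,scc[1]=0,scc[2]=?,scc[3]=?,scc[4]=?,scc[5]=?,scc[6]=?,scc[7]=1)
step 3: low=(low[0]=0,low[1]=2,low[2]=?,low[3]=1,low[4]=?,low[5]=?,low[6]=?,low[7]=3); scc=(scc[0]=?,scc[1]=0,scc[2]=?,scc[3]=2,scc[4]=?,scc[5]=?,scc[6]=?,scc[7]=1)
step 4: low=(low[0]=0,low[1]=2,low[2]=?,low[3]=1,low[4]=0,low[5]=?,low[6]=?,low[7]=3); scc=(scc[0]=?,scc[1]=0,scc[2]=?,scc[3]=2,scc[4]=?,scc[5]=?,scc[6]=?,scc[7]=1)
step 5: low=(low[0]=0,low[1]=2,low[2]=?,low[3]=1,low[4]=0,low[5]=?,low[6]=?,low[7]=3); scc=(scc[0]=3,scc[1]=0,scc[2]=?,scc[3]=2,scc[4]=3,scc[5]=?,scc[6]=?,scc[7]=1)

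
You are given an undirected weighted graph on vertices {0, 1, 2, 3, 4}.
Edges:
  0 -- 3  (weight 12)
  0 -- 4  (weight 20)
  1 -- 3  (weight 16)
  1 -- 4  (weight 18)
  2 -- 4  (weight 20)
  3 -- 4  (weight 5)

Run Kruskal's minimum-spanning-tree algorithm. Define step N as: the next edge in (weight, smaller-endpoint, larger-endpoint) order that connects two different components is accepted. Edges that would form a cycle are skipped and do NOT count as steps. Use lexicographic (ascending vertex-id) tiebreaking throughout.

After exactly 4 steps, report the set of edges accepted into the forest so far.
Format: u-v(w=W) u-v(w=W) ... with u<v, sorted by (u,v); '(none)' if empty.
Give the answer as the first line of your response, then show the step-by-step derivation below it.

0-3(w=12) 1-3(w=16) 2-4(w=20) 3-4(w=5)

step 1: add edge 3-4 (w=5); MST = {3-4(w=5)}
step 2: add edge 0-3 (w=12); MST = {0-3(w=12) 3-4(w=5)}
step 3: add edge 1-3 (w=16); MST = {0-3(w=12) 1-3(w=16) 3-4(w=5)}
step 4: add edge 2-4 (w=20); MST = {0-3(w=12) 1-3(w=16) 2-4(w=20) 3-4(w=5)}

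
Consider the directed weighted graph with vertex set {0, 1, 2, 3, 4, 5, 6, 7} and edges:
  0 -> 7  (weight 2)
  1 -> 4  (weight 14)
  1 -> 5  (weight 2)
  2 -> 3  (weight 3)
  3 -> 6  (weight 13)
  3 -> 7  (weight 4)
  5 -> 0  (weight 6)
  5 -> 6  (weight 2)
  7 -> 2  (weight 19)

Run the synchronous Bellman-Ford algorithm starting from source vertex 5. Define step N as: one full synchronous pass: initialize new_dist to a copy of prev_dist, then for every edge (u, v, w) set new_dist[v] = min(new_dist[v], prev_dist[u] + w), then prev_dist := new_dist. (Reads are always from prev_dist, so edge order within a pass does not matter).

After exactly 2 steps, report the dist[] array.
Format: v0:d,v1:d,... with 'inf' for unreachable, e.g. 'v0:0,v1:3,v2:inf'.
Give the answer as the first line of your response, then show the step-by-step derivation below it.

v0:6,v1:inf,v2:inf,v3:inf,v4:inf,v5:0,v6:2,v7:8

step 1: dist = v0:6,v1:inf,v2:inf,v3:inf,v4:inf,v5:0,v6:2,v7:inf
step 2: dist = v0:6,v1:inf,v2:inf,v3:inf,v4:inf,v5:0,v6:2,v7:8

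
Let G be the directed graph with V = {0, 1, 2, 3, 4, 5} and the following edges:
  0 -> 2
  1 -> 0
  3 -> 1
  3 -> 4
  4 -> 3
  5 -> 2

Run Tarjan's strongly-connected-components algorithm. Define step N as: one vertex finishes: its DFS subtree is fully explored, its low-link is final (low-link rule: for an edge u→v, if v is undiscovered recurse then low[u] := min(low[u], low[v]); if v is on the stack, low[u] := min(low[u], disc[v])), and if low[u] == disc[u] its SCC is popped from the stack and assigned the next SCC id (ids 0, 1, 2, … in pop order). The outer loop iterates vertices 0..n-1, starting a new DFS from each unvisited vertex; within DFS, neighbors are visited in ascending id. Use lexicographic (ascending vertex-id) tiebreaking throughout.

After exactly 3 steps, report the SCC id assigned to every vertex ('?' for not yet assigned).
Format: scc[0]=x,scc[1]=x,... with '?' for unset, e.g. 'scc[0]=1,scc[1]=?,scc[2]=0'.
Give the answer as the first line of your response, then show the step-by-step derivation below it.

scc[0]=1,scc[1]=2,scc[2]=0,scc[3]=?,scc[4]=?,scc[5]=?

step 1: low=(low[0]=0,low[1]=?,low[2]=1,low[3]=?,low[4]=?,low[5]=?); scc=(scc[0]=?,scc[1]=?,scc[2]=0,scc[3]=?,scc[4]=?,scc[5]=?)
step 2: low=(low[0]=0,low[1]=?,low[2]=1,low[3]=?,low[4]=?,low[5]=?); scc=(scc[0]=1,scc[1]=?,scc[2]=0,scc[3]=?,scc[4]=?,scc[5]=?)
step 3: low=(low[0]=0,low[1]=2,low[2]=1,low[3]=?,low[4]=?,low[5]=?); scc=(scc[0]=1,scc[1]=2,scc[2]=0,scc[3]=?,scc[4]=?,scc[5]=?)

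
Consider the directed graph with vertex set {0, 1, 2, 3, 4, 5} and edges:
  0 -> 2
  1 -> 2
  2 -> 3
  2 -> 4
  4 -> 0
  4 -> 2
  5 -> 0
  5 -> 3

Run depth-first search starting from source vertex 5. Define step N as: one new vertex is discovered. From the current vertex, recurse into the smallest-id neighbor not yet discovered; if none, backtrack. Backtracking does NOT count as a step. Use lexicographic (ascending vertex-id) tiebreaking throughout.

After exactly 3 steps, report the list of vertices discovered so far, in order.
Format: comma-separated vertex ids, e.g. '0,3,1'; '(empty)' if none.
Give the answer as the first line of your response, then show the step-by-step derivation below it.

5,0,2

step 1: discover 5; path=5; order=5
step 2: discover 0; path=5>0; order=5,0
step 3: discover 2; path=5>0>2; order=5,0,2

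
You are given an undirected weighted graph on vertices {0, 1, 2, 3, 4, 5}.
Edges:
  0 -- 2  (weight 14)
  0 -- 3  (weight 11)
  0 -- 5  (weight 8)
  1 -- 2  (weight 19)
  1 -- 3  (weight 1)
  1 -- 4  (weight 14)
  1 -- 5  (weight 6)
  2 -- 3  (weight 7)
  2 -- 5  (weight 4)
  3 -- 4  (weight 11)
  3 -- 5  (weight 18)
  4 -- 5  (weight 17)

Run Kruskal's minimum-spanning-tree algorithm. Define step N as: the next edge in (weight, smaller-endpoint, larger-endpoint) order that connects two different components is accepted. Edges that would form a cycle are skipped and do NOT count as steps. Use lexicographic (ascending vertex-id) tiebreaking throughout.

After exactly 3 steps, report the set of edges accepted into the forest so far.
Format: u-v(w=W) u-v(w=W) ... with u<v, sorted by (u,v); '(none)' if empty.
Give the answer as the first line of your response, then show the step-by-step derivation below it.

1-3(w=1) 1-5(w=6) 2-5(w=4)

step 1: add edge 1-3 (w=1); MST = {1-3(w=1)}
step 2: add edge 2-5 (w=4); MST = {1-3(w=1) 2-5(w=4)}
step 3: add edge 1-5 (w=6); MST = {1-3(w=1) 1-5(w=6) 2-5(w=4)}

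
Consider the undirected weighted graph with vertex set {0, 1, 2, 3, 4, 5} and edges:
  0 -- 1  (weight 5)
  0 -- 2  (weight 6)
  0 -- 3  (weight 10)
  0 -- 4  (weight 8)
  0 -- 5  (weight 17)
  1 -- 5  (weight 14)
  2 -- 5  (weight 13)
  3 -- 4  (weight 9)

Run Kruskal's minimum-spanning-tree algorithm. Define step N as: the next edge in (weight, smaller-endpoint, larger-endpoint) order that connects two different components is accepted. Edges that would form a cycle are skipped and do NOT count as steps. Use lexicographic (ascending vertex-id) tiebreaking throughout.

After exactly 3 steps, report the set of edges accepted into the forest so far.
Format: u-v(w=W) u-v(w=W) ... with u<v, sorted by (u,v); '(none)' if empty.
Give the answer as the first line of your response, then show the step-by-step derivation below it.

0-1(w=5) 0-2(w=6) 0-4(w=8)

step 1: add edge 0-1 (w=5); MST = {0-1(w=5)}
step 2: add edge 0-2 (w=6); MST = {0-1(w=5) 0-2(w=6)}
step 3: add edge 0-4 (w=8); MST = {0-1(w=5) 0-2(w=6) 0-4(w=8)}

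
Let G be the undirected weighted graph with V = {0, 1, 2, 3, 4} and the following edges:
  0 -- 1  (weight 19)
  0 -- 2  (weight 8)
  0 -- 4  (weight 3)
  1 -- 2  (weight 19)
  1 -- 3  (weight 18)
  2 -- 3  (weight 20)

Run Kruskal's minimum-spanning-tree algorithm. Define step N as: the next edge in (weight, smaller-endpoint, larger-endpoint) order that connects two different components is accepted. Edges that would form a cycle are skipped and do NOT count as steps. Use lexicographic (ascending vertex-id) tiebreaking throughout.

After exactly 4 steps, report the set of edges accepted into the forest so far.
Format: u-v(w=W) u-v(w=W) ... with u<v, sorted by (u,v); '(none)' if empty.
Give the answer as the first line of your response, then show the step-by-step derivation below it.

0-1(w=19) 0-2(w=8) 0-4(w=3) 1-3(w=18)

step 1: add edge 0-4 (w=3); MST = {0-4(w=3)}
step 2: add edge 0-2 (w=8); MST = {0-2(w=8) 0-4(w=3)}
step 3: add edge 1-3 (w=18); MST = {0-2(w=8) 0-4(w=3) 1-3(w=18)}
step 4: add edge 0-1 (w=19); MST = {0-1(w=19) 0-2(w=8) 0-4(w=3) 1-3(w=18)}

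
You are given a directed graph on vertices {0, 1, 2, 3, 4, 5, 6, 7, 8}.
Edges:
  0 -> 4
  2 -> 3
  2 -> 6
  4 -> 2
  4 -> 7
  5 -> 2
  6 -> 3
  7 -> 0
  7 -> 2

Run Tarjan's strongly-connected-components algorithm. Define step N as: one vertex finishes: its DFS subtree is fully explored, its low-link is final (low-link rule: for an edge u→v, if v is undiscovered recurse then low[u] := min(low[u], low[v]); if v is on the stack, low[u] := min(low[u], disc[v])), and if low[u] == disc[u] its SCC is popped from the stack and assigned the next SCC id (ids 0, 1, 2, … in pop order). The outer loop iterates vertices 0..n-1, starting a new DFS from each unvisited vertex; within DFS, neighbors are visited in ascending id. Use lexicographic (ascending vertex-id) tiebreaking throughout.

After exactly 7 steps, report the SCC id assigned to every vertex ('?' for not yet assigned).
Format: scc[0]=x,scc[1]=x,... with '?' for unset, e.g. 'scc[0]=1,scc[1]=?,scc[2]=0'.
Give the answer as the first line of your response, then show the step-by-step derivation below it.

scc[0]=3,scc[1]=4,scc[2]=2,scc[3]=0,scc[4]=3,scc[5]=?,scc[6]=1,scc[7]=3,scc[8]=?

step 1: low=(low[0]=0,low[1]=?,low[2]=2,low[3]=3,low[4]=1,low[5]=?,low[6]=?,low[7]=?,low[8]=?); scc=(scc[0]=?,scc[1]=?,scc[2]=?,scc[3]=0,scc[4]=?,scc[5]=?,scc[6]=?,scc[7]=?,scc[8]=?)
step 2: low=(low[0]=0,low[1]=?,low[2]=2,low[3]=3,low[4]=1,low[5]=?,low[6]=4,low[7]=?,low[8]=?); scc=(scc[0]=?,scc[1]=?,scc[2]=?,scc[3]=0,scc[4]=?,scc[5]=?,scc[6]=1,scc[7]=?,scc[8]=?)
step 3: low=(low[0]=0,low[1]=?,low[2]=2,low[3]=3,low[4]=1,low[5]=?,low[6]=4,low[7]=?,low[8]=?); scc=(scc[0]=?,scc[1]=?,scc[2]=2,scc[3]=0,scc[4]=?,scc[5]=?,scc[6]=1,scc[7]=?,scc[8]=?)
step 4: low=(low[0]=0,low[1]=?,low[2]=2,low[3]=3,low[4]=1,low[5]=?,low[6]=4,low[7]=0,low[8]=?); scc=(scc[0]=?,scc[1]=?,scc[2]=2,scc[3]=0,scc[4]=?,scc[5]=?,scc[6]=1,scc[7]=?,scc[8]=?)
step 5: low=(low[0]=0,low[1]=?,low[2]=2,low[3]=3,low[4]=0,low[5]=?,low[6]=4,low[7]=0,low[8]=?); scc=(scc[0]=?,scc[1]=?,scc[2]=2,scc[3]=0,scc[4]=?,scc[5]=?,scc[6]=1,scc[7]=?,scc[8]=?)
step 6: low=(low[0]=0,low[1]=?,low[2]=2,low[3]=3,low[4]=0,low[5]=?,low[6]=4,low[7]=0,low[8]=?); scc=(scc[0]=3,scc[1]=?,scc[2]=2,scc[3]=0,scc[4]=3,scc[5]=?,scc[6]=1,scc[7]=3,scc[8]=?)
step 7: low=(low[0]=0,low[1]=6,low[2]=2,low[3]=3,low[4]=0,low[5]=?,low[6]=4,low[7]=0,low[8]=?); scc=(scc[0]=3,scc[1]=4,scc[2]=2,scc[3]=0,scc[4]=3,scc[5]=?,scc[6]=1,scc[7]=3,scc[8]=?)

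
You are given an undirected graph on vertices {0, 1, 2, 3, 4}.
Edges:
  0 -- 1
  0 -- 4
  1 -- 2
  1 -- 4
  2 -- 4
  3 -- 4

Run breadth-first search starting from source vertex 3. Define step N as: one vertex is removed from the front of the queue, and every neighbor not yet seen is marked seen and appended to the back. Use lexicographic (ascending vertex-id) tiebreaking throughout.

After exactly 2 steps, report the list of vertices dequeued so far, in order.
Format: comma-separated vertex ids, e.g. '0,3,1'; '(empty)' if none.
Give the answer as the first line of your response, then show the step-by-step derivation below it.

3,4

step 1: dequeue 3; queue=[4]; order=3
step 2: dequeue 4; queue=[0,1,2]; order=3,4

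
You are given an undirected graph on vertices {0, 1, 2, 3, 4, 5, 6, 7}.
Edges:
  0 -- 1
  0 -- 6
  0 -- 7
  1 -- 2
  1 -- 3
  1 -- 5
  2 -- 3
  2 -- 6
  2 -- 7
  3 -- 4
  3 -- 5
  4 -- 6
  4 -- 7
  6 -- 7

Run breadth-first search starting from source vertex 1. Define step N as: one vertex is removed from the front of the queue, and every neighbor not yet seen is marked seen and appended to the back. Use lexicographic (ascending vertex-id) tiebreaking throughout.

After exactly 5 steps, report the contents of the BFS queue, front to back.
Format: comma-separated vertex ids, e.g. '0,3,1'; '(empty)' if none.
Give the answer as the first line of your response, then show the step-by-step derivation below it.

6,7,4

step 1: dequeue 1; queue=[0,2,3,5]; order=1
step 2: dequeue 0; queue=[2,3,5,6,7]; order=1,0
step 3: dequeue 2; queue=[3,5,6,7]; order=1,0,2
step 4: dequeue 3; queue=[5,6,7,4]; order=1,0,2,3
step 5: dequeue 5; queue=[6,7,4]; order=1,0,2,3,5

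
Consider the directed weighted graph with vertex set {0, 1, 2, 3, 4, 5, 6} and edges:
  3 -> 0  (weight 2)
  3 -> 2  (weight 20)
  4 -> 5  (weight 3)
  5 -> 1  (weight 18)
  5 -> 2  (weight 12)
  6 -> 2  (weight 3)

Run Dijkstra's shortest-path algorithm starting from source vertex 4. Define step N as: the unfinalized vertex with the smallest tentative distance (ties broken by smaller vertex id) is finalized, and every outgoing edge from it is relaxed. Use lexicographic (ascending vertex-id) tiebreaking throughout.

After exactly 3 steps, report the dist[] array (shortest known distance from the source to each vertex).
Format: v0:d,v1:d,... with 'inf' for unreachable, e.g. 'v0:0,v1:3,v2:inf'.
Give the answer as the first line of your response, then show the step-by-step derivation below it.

v0:inf,v1:21,v2:15,v3:inf,v4:0,v5:3,v6:inf

step 1: dist = v0:inf,v1:inf,v2:inf,v3:inf,v4:0,v5:3,v6:inf
step 2: dist = v0:inf,v1:21,v2:15,v3:inf,v4:0,v5:3,v6:inf
step 3: dist = v0:inf,v1:21,v2:15,v3:inf,v4:0,v5:3,v6:inf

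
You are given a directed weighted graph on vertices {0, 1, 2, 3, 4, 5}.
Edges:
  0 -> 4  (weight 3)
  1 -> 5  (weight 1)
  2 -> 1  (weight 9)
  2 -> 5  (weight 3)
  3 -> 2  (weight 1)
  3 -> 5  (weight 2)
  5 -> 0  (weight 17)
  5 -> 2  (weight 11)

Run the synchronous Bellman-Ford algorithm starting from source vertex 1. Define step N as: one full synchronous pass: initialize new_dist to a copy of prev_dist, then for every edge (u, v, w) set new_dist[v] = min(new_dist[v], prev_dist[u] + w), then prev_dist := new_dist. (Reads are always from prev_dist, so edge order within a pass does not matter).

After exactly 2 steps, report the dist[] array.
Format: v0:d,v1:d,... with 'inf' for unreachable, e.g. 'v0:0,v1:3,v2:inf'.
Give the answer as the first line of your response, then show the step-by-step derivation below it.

v0:18,v1:0,v2:12,v3:inf,v4:inf,v5:1

step 1: dist = v0:inf,v1:0,v2:inf,v3:inf,v4:inf,v5:1
step 2: dist = v0:18,v1:0,v2:12,v3:inf,v4:inf,v5:1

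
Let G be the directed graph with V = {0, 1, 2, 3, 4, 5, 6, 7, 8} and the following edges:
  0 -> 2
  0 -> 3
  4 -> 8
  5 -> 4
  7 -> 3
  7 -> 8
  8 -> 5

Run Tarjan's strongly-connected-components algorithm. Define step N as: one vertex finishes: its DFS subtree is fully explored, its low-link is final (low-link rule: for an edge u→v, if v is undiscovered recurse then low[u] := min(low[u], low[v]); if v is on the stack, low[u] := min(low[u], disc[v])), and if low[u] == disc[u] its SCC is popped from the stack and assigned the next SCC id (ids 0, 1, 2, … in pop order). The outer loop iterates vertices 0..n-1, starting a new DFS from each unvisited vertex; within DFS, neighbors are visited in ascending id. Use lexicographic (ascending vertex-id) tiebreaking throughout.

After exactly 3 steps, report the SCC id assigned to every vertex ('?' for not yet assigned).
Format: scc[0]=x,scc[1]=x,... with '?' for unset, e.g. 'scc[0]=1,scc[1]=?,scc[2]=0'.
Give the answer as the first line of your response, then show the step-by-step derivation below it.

scc[0]=2,scc[1]=?,scc[2]=0,scc[3]=1,scc[4]=?,scc[5]=?,scc[6]=?,scc[7]=?,scc[8]=?

step 1: low=(low[0]=0,low[1]=?,low[2]=1,low[3]=?,low[4]=?,low[5]=?,low[6]=?,low[7]=?,low[8]=?); scc=(scc[0]=?,scc[1]=?,scc[2]=0,scc[3]=?,scc[4]=?,scc[5]=?,scc[6]=?,scc[7]=?,scc[8]=?)
step 2: low=(low[0]=0,low[1]=?,low[2]=1,low[3]=2,low[4]=?,low[5]=?,low[6]=?,low[7]=?,low[8]=?); scc=(scc[0]=?,scc[1]=?,scc[2]=0,scc[3]=1,scc[4]=?,scc[5]=?,scc[6]=?,scc[7]=?,scc[8]=?)
step 3: low=(low[0]=0,low[1]=?,low[2]=1,low[3]=2,low[4]=?,low[5]=?,low[6]=?,low[7]=?,low[8]=?); scc=(scc[0]=2,scc[1]=?,scc[2]=0,scc[3]=1,scc[4]=?,scc[5]=?,scc[6]=?,scc[7]=?,scc[8]=?)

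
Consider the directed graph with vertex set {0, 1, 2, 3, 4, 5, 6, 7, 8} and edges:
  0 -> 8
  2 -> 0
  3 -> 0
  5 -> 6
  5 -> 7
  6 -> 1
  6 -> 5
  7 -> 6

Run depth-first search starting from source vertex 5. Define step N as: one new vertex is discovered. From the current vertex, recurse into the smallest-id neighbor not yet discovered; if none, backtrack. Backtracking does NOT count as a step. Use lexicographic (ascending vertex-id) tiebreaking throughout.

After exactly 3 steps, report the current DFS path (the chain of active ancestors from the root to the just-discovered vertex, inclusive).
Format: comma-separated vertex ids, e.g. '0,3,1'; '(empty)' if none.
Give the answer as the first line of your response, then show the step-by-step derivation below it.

5,6,1

step 1: discover 5; path=5; order=5
step 2: discover 6; path=5>6; order=5,6
step 3: discover 1; path=5>6>1; order=5,6,1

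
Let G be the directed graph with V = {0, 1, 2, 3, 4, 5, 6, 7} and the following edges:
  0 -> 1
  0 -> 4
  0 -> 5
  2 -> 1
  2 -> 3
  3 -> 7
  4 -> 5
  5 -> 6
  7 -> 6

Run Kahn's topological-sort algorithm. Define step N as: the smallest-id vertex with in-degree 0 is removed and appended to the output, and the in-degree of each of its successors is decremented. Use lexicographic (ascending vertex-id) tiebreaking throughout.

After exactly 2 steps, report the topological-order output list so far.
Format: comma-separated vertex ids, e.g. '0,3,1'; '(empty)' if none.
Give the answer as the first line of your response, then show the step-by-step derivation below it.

0,2

step 1: output 0; order=[0]; indeg=(0,1,0,1,0,1,2,1)
step 2: output 2; order=[0,2]; indeg=(0,0,0,0,0,1,2,1)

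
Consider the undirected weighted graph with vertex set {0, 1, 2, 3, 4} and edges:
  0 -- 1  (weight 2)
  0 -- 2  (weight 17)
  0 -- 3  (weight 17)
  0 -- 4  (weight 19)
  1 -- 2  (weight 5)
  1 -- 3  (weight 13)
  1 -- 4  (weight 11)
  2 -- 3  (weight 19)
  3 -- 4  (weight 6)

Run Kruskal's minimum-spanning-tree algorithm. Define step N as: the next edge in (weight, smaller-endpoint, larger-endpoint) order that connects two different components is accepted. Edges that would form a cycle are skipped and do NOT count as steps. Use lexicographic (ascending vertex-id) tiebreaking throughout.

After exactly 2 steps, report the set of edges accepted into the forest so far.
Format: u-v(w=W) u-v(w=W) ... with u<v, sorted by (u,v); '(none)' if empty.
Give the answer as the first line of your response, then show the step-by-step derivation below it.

0-1(w=2) 1-2(w=5)

step 1: add edge 0-1 (w=2); MST = {0-1(w=2)}
step 2: add edge 1-2 (w=5); MST = {0-1(w=2) 1-2(w=5)}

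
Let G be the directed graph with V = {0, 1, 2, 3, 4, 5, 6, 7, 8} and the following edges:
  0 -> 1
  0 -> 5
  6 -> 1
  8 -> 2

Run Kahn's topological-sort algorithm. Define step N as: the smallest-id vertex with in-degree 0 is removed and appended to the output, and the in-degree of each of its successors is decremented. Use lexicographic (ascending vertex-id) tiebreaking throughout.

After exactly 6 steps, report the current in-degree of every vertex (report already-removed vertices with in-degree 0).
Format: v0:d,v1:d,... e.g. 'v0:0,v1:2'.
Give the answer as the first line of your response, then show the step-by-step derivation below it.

v0:0,v1:0,v2:1,v3:0,v4:0,v5:0,v6:0,v7:0,v8:0

step 1: output 0; order=[0]; indeg=(0,1,1,0,0,0,0,0,0)
step 2: output 3; order=[0,3]; indeg=(0,1,1,0,0,0,0,0,0)
step 3: output 4; order=[0,3,4]; indeg=(0,1,1,0,0,0,0,0,0)
step 4: output 5; order=[0,3,4,5]; indeg=(0,1,1,0,0,0,0,0,0)
step 5: output 6; order=[0,3,4,5,6]; indeg=(0,0,1,0,0,0,0,0,0)
step 6: output 1; order=[0,3,4,5,6,1]; indeg=(0,0,1,0,0,0,0,0,0)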